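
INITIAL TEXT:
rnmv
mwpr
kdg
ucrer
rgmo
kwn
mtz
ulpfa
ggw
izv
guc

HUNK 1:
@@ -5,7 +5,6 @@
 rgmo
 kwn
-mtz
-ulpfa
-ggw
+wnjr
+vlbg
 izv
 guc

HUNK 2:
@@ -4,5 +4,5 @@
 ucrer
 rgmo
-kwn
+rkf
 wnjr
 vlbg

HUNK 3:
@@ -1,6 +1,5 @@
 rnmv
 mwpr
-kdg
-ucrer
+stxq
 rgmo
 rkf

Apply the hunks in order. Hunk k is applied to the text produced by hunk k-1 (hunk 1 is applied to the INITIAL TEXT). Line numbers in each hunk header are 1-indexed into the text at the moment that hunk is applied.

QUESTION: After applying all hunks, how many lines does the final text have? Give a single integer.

Hunk 1: at line 5 remove [mtz,ulpfa,ggw] add [wnjr,vlbg] -> 10 lines: rnmv mwpr kdg ucrer rgmo kwn wnjr vlbg izv guc
Hunk 2: at line 4 remove [kwn] add [rkf] -> 10 lines: rnmv mwpr kdg ucrer rgmo rkf wnjr vlbg izv guc
Hunk 3: at line 1 remove [kdg,ucrer] add [stxq] -> 9 lines: rnmv mwpr stxq rgmo rkf wnjr vlbg izv guc
Final line count: 9

Answer: 9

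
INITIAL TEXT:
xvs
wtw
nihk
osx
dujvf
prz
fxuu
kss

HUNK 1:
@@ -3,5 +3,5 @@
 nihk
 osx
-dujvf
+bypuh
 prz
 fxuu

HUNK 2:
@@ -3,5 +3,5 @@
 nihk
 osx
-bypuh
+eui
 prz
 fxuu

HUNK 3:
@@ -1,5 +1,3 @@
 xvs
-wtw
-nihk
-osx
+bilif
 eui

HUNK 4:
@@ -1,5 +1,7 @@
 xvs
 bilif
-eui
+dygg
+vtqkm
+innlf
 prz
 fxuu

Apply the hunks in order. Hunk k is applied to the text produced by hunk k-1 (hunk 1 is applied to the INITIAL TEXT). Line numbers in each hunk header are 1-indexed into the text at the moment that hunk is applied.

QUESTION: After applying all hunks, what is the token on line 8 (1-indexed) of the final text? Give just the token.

Answer: kss

Derivation:
Hunk 1: at line 3 remove [dujvf] add [bypuh] -> 8 lines: xvs wtw nihk osx bypuh prz fxuu kss
Hunk 2: at line 3 remove [bypuh] add [eui] -> 8 lines: xvs wtw nihk osx eui prz fxuu kss
Hunk 3: at line 1 remove [wtw,nihk,osx] add [bilif] -> 6 lines: xvs bilif eui prz fxuu kss
Hunk 4: at line 1 remove [eui] add [dygg,vtqkm,innlf] -> 8 lines: xvs bilif dygg vtqkm innlf prz fxuu kss
Final line 8: kss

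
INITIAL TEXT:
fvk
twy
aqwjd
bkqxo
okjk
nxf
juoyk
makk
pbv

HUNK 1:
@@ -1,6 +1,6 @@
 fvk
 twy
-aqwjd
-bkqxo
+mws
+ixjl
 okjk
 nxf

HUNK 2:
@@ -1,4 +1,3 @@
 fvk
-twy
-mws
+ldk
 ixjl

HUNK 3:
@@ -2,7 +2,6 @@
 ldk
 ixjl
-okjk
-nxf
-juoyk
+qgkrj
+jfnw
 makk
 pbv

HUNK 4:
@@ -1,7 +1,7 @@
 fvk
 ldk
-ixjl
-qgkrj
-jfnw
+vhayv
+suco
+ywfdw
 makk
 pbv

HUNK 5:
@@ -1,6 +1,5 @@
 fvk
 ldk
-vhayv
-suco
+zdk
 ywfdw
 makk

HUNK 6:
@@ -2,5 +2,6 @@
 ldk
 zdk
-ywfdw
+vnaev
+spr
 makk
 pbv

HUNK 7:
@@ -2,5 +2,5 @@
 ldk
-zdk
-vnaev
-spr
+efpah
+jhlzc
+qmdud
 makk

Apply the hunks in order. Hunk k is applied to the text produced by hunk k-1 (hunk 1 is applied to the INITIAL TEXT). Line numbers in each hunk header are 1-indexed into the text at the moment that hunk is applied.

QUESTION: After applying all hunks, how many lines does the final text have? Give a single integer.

Hunk 1: at line 1 remove [aqwjd,bkqxo] add [mws,ixjl] -> 9 lines: fvk twy mws ixjl okjk nxf juoyk makk pbv
Hunk 2: at line 1 remove [twy,mws] add [ldk] -> 8 lines: fvk ldk ixjl okjk nxf juoyk makk pbv
Hunk 3: at line 2 remove [okjk,nxf,juoyk] add [qgkrj,jfnw] -> 7 lines: fvk ldk ixjl qgkrj jfnw makk pbv
Hunk 4: at line 1 remove [ixjl,qgkrj,jfnw] add [vhayv,suco,ywfdw] -> 7 lines: fvk ldk vhayv suco ywfdw makk pbv
Hunk 5: at line 1 remove [vhayv,suco] add [zdk] -> 6 lines: fvk ldk zdk ywfdw makk pbv
Hunk 6: at line 2 remove [ywfdw] add [vnaev,spr] -> 7 lines: fvk ldk zdk vnaev spr makk pbv
Hunk 7: at line 2 remove [zdk,vnaev,spr] add [efpah,jhlzc,qmdud] -> 7 lines: fvk ldk efpah jhlzc qmdud makk pbv
Final line count: 7

Answer: 7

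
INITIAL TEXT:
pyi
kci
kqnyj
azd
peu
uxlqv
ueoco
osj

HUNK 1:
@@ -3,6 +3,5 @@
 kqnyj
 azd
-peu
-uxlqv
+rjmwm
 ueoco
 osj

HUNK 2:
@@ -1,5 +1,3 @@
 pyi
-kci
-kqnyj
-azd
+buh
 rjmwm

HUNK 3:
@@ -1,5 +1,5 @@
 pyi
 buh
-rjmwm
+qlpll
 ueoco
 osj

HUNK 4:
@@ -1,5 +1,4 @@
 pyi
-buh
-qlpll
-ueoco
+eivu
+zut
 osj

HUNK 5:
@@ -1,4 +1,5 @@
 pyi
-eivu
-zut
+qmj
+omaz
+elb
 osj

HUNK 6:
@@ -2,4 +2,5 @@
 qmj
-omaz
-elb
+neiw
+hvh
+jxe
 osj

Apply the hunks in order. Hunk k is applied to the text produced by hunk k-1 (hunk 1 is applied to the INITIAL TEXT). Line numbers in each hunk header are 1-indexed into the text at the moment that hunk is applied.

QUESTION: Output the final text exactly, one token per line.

Answer: pyi
qmj
neiw
hvh
jxe
osj

Derivation:
Hunk 1: at line 3 remove [peu,uxlqv] add [rjmwm] -> 7 lines: pyi kci kqnyj azd rjmwm ueoco osj
Hunk 2: at line 1 remove [kci,kqnyj,azd] add [buh] -> 5 lines: pyi buh rjmwm ueoco osj
Hunk 3: at line 1 remove [rjmwm] add [qlpll] -> 5 lines: pyi buh qlpll ueoco osj
Hunk 4: at line 1 remove [buh,qlpll,ueoco] add [eivu,zut] -> 4 lines: pyi eivu zut osj
Hunk 5: at line 1 remove [eivu,zut] add [qmj,omaz,elb] -> 5 lines: pyi qmj omaz elb osj
Hunk 6: at line 2 remove [omaz,elb] add [neiw,hvh,jxe] -> 6 lines: pyi qmj neiw hvh jxe osj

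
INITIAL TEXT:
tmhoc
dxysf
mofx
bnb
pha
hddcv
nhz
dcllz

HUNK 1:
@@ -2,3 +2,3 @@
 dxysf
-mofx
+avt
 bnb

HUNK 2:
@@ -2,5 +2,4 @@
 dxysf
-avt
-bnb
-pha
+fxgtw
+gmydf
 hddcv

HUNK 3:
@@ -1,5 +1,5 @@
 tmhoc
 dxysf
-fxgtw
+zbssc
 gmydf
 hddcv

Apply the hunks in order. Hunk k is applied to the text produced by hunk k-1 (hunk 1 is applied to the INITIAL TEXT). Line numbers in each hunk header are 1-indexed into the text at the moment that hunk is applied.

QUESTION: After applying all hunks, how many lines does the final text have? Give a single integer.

Answer: 7

Derivation:
Hunk 1: at line 2 remove [mofx] add [avt] -> 8 lines: tmhoc dxysf avt bnb pha hddcv nhz dcllz
Hunk 2: at line 2 remove [avt,bnb,pha] add [fxgtw,gmydf] -> 7 lines: tmhoc dxysf fxgtw gmydf hddcv nhz dcllz
Hunk 3: at line 1 remove [fxgtw] add [zbssc] -> 7 lines: tmhoc dxysf zbssc gmydf hddcv nhz dcllz
Final line count: 7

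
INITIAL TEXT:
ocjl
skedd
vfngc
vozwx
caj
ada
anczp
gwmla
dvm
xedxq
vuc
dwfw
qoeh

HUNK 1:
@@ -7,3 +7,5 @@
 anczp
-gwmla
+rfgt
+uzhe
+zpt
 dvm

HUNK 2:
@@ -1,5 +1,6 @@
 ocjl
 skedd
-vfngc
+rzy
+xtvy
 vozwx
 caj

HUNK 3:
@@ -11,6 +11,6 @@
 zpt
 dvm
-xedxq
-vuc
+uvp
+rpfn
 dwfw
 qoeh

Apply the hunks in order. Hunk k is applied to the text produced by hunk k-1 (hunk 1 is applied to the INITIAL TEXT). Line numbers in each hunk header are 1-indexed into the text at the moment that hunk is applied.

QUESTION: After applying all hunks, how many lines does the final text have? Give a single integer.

Answer: 16

Derivation:
Hunk 1: at line 7 remove [gwmla] add [rfgt,uzhe,zpt] -> 15 lines: ocjl skedd vfngc vozwx caj ada anczp rfgt uzhe zpt dvm xedxq vuc dwfw qoeh
Hunk 2: at line 1 remove [vfngc] add [rzy,xtvy] -> 16 lines: ocjl skedd rzy xtvy vozwx caj ada anczp rfgt uzhe zpt dvm xedxq vuc dwfw qoeh
Hunk 3: at line 11 remove [xedxq,vuc] add [uvp,rpfn] -> 16 lines: ocjl skedd rzy xtvy vozwx caj ada anczp rfgt uzhe zpt dvm uvp rpfn dwfw qoeh
Final line count: 16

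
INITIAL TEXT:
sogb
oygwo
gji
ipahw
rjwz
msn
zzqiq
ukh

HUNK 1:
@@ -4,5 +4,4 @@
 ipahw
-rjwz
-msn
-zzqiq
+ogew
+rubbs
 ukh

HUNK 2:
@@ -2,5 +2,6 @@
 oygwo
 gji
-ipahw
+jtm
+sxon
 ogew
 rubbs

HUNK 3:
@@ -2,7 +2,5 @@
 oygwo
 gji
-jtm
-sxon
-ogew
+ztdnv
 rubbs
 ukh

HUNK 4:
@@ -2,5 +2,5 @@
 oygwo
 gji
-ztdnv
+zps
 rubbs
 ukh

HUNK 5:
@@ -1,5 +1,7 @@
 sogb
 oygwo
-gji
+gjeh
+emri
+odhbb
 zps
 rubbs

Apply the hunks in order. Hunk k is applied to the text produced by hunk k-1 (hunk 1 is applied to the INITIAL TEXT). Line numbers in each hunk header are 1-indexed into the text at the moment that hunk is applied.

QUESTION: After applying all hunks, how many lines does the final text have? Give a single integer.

Hunk 1: at line 4 remove [rjwz,msn,zzqiq] add [ogew,rubbs] -> 7 lines: sogb oygwo gji ipahw ogew rubbs ukh
Hunk 2: at line 2 remove [ipahw] add [jtm,sxon] -> 8 lines: sogb oygwo gji jtm sxon ogew rubbs ukh
Hunk 3: at line 2 remove [jtm,sxon,ogew] add [ztdnv] -> 6 lines: sogb oygwo gji ztdnv rubbs ukh
Hunk 4: at line 2 remove [ztdnv] add [zps] -> 6 lines: sogb oygwo gji zps rubbs ukh
Hunk 5: at line 1 remove [gji] add [gjeh,emri,odhbb] -> 8 lines: sogb oygwo gjeh emri odhbb zps rubbs ukh
Final line count: 8

Answer: 8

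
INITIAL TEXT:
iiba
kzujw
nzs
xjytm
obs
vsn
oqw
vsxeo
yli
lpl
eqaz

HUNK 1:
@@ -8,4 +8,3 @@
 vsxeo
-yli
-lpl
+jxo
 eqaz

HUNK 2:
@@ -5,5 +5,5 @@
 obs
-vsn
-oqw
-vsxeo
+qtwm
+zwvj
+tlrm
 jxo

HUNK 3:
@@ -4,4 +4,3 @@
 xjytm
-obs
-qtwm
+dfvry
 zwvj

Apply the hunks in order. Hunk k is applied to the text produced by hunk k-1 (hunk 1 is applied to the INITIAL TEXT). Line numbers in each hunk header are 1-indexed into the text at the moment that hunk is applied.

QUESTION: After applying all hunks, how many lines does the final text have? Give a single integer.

Answer: 9

Derivation:
Hunk 1: at line 8 remove [yli,lpl] add [jxo] -> 10 lines: iiba kzujw nzs xjytm obs vsn oqw vsxeo jxo eqaz
Hunk 2: at line 5 remove [vsn,oqw,vsxeo] add [qtwm,zwvj,tlrm] -> 10 lines: iiba kzujw nzs xjytm obs qtwm zwvj tlrm jxo eqaz
Hunk 3: at line 4 remove [obs,qtwm] add [dfvry] -> 9 lines: iiba kzujw nzs xjytm dfvry zwvj tlrm jxo eqaz
Final line count: 9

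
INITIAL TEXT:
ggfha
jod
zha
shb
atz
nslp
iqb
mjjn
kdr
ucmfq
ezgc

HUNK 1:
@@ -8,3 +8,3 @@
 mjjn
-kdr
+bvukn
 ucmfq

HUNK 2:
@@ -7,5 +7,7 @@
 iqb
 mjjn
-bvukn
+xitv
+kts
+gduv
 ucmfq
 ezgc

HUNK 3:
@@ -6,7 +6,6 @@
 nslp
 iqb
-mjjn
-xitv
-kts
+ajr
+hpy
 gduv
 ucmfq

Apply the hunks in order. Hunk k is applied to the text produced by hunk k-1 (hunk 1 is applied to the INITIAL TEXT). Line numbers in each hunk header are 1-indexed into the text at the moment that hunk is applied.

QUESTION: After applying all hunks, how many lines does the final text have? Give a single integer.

Hunk 1: at line 8 remove [kdr] add [bvukn] -> 11 lines: ggfha jod zha shb atz nslp iqb mjjn bvukn ucmfq ezgc
Hunk 2: at line 7 remove [bvukn] add [xitv,kts,gduv] -> 13 lines: ggfha jod zha shb atz nslp iqb mjjn xitv kts gduv ucmfq ezgc
Hunk 3: at line 6 remove [mjjn,xitv,kts] add [ajr,hpy] -> 12 lines: ggfha jod zha shb atz nslp iqb ajr hpy gduv ucmfq ezgc
Final line count: 12

Answer: 12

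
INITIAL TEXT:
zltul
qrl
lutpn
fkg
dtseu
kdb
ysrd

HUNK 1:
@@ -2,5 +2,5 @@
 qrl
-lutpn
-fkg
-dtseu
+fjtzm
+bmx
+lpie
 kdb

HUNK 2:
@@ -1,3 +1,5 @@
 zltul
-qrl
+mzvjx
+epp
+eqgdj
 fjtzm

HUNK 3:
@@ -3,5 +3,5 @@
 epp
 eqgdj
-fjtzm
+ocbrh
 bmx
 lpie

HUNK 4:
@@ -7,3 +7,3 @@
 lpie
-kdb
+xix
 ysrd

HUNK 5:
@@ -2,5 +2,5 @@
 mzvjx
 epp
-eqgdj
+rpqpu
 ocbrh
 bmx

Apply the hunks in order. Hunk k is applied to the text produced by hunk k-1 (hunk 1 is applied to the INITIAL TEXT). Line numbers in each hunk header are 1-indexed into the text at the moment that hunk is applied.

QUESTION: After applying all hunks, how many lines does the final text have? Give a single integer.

Answer: 9

Derivation:
Hunk 1: at line 2 remove [lutpn,fkg,dtseu] add [fjtzm,bmx,lpie] -> 7 lines: zltul qrl fjtzm bmx lpie kdb ysrd
Hunk 2: at line 1 remove [qrl] add [mzvjx,epp,eqgdj] -> 9 lines: zltul mzvjx epp eqgdj fjtzm bmx lpie kdb ysrd
Hunk 3: at line 3 remove [fjtzm] add [ocbrh] -> 9 lines: zltul mzvjx epp eqgdj ocbrh bmx lpie kdb ysrd
Hunk 4: at line 7 remove [kdb] add [xix] -> 9 lines: zltul mzvjx epp eqgdj ocbrh bmx lpie xix ysrd
Hunk 5: at line 2 remove [eqgdj] add [rpqpu] -> 9 lines: zltul mzvjx epp rpqpu ocbrh bmx lpie xix ysrd
Final line count: 9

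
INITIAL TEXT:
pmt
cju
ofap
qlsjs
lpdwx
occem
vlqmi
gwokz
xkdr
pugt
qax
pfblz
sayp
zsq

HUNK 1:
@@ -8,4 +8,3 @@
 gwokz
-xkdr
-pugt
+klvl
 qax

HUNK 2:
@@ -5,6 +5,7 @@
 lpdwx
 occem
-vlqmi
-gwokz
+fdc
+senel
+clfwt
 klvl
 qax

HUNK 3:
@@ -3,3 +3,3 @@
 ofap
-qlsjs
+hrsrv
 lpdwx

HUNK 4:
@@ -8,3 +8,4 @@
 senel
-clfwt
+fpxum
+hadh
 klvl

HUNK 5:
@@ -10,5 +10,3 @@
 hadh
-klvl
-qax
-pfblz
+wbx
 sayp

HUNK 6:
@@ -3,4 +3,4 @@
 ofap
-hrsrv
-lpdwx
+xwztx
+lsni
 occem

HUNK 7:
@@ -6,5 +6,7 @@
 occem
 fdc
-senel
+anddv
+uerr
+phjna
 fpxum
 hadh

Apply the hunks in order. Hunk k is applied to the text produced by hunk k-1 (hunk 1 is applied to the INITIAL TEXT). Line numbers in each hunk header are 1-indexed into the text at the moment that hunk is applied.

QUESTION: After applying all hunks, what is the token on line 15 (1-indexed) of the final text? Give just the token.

Hunk 1: at line 8 remove [xkdr,pugt] add [klvl] -> 13 lines: pmt cju ofap qlsjs lpdwx occem vlqmi gwokz klvl qax pfblz sayp zsq
Hunk 2: at line 5 remove [vlqmi,gwokz] add [fdc,senel,clfwt] -> 14 lines: pmt cju ofap qlsjs lpdwx occem fdc senel clfwt klvl qax pfblz sayp zsq
Hunk 3: at line 3 remove [qlsjs] add [hrsrv] -> 14 lines: pmt cju ofap hrsrv lpdwx occem fdc senel clfwt klvl qax pfblz sayp zsq
Hunk 4: at line 8 remove [clfwt] add [fpxum,hadh] -> 15 lines: pmt cju ofap hrsrv lpdwx occem fdc senel fpxum hadh klvl qax pfblz sayp zsq
Hunk 5: at line 10 remove [klvl,qax,pfblz] add [wbx] -> 13 lines: pmt cju ofap hrsrv lpdwx occem fdc senel fpxum hadh wbx sayp zsq
Hunk 6: at line 3 remove [hrsrv,lpdwx] add [xwztx,lsni] -> 13 lines: pmt cju ofap xwztx lsni occem fdc senel fpxum hadh wbx sayp zsq
Hunk 7: at line 6 remove [senel] add [anddv,uerr,phjna] -> 15 lines: pmt cju ofap xwztx lsni occem fdc anddv uerr phjna fpxum hadh wbx sayp zsq
Final line 15: zsq

Answer: zsq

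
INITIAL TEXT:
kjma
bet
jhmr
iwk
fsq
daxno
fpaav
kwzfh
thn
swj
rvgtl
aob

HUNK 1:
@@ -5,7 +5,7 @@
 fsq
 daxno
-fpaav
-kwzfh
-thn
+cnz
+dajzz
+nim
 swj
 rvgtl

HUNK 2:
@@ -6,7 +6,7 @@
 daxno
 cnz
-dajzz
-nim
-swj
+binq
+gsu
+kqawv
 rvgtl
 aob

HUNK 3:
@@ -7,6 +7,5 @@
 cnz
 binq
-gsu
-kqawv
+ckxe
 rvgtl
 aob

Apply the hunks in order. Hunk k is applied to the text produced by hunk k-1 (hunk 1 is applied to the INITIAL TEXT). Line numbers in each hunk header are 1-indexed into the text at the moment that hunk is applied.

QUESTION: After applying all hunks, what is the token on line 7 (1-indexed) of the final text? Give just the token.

Answer: cnz

Derivation:
Hunk 1: at line 5 remove [fpaav,kwzfh,thn] add [cnz,dajzz,nim] -> 12 lines: kjma bet jhmr iwk fsq daxno cnz dajzz nim swj rvgtl aob
Hunk 2: at line 6 remove [dajzz,nim,swj] add [binq,gsu,kqawv] -> 12 lines: kjma bet jhmr iwk fsq daxno cnz binq gsu kqawv rvgtl aob
Hunk 3: at line 7 remove [gsu,kqawv] add [ckxe] -> 11 lines: kjma bet jhmr iwk fsq daxno cnz binq ckxe rvgtl aob
Final line 7: cnz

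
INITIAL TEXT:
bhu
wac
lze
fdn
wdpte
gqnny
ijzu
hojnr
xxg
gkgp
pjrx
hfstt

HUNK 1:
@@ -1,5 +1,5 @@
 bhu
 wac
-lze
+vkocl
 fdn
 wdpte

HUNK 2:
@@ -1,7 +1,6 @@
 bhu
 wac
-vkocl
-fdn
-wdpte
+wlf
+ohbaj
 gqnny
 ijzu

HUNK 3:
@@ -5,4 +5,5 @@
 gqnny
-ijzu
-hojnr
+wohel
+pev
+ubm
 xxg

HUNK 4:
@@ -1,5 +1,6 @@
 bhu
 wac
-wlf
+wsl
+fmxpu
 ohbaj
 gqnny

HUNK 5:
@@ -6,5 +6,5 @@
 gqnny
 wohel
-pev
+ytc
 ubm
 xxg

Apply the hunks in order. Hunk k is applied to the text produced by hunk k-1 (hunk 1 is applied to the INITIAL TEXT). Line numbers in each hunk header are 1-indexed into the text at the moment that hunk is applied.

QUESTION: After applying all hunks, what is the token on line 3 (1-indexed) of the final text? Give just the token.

Answer: wsl

Derivation:
Hunk 1: at line 1 remove [lze] add [vkocl] -> 12 lines: bhu wac vkocl fdn wdpte gqnny ijzu hojnr xxg gkgp pjrx hfstt
Hunk 2: at line 1 remove [vkocl,fdn,wdpte] add [wlf,ohbaj] -> 11 lines: bhu wac wlf ohbaj gqnny ijzu hojnr xxg gkgp pjrx hfstt
Hunk 3: at line 5 remove [ijzu,hojnr] add [wohel,pev,ubm] -> 12 lines: bhu wac wlf ohbaj gqnny wohel pev ubm xxg gkgp pjrx hfstt
Hunk 4: at line 1 remove [wlf] add [wsl,fmxpu] -> 13 lines: bhu wac wsl fmxpu ohbaj gqnny wohel pev ubm xxg gkgp pjrx hfstt
Hunk 5: at line 6 remove [pev] add [ytc] -> 13 lines: bhu wac wsl fmxpu ohbaj gqnny wohel ytc ubm xxg gkgp pjrx hfstt
Final line 3: wsl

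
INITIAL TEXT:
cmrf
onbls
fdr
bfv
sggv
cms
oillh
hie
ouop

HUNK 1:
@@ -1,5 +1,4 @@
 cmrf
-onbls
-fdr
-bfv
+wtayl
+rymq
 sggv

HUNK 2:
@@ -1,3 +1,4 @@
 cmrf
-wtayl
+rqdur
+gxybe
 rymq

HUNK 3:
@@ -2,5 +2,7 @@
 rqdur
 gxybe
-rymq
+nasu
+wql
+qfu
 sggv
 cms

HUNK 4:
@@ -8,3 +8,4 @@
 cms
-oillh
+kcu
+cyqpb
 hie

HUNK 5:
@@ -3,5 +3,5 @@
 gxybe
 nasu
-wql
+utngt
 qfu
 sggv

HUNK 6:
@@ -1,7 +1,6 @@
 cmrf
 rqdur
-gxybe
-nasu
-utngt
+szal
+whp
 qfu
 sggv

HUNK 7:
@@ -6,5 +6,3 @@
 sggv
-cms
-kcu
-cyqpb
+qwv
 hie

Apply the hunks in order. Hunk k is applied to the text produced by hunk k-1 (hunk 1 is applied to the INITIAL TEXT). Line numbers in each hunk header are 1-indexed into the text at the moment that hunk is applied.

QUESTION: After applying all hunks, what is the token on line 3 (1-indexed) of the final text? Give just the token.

Hunk 1: at line 1 remove [onbls,fdr,bfv] add [wtayl,rymq] -> 8 lines: cmrf wtayl rymq sggv cms oillh hie ouop
Hunk 2: at line 1 remove [wtayl] add [rqdur,gxybe] -> 9 lines: cmrf rqdur gxybe rymq sggv cms oillh hie ouop
Hunk 3: at line 2 remove [rymq] add [nasu,wql,qfu] -> 11 lines: cmrf rqdur gxybe nasu wql qfu sggv cms oillh hie ouop
Hunk 4: at line 8 remove [oillh] add [kcu,cyqpb] -> 12 lines: cmrf rqdur gxybe nasu wql qfu sggv cms kcu cyqpb hie ouop
Hunk 5: at line 3 remove [wql] add [utngt] -> 12 lines: cmrf rqdur gxybe nasu utngt qfu sggv cms kcu cyqpb hie ouop
Hunk 6: at line 1 remove [gxybe,nasu,utngt] add [szal,whp] -> 11 lines: cmrf rqdur szal whp qfu sggv cms kcu cyqpb hie ouop
Hunk 7: at line 6 remove [cms,kcu,cyqpb] add [qwv] -> 9 lines: cmrf rqdur szal whp qfu sggv qwv hie ouop
Final line 3: szal

Answer: szal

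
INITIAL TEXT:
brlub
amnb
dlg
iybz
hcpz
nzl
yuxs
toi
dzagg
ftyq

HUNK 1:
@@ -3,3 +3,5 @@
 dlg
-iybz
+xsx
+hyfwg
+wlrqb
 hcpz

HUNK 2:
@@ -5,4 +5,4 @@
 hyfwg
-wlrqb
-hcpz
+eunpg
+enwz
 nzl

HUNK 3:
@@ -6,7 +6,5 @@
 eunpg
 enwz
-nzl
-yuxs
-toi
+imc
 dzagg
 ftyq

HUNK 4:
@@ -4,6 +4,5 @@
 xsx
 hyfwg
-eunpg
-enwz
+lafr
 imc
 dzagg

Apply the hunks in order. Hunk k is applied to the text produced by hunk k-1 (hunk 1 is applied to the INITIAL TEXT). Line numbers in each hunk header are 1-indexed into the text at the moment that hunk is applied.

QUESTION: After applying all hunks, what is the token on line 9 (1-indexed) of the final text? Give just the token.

Answer: ftyq

Derivation:
Hunk 1: at line 3 remove [iybz] add [xsx,hyfwg,wlrqb] -> 12 lines: brlub amnb dlg xsx hyfwg wlrqb hcpz nzl yuxs toi dzagg ftyq
Hunk 2: at line 5 remove [wlrqb,hcpz] add [eunpg,enwz] -> 12 lines: brlub amnb dlg xsx hyfwg eunpg enwz nzl yuxs toi dzagg ftyq
Hunk 3: at line 6 remove [nzl,yuxs,toi] add [imc] -> 10 lines: brlub amnb dlg xsx hyfwg eunpg enwz imc dzagg ftyq
Hunk 4: at line 4 remove [eunpg,enwz] add [lafr] -> 9 lines: brlub amnb dlg xsx hyfwg lafr imc dzagg ftyq
Final line 9: ftyq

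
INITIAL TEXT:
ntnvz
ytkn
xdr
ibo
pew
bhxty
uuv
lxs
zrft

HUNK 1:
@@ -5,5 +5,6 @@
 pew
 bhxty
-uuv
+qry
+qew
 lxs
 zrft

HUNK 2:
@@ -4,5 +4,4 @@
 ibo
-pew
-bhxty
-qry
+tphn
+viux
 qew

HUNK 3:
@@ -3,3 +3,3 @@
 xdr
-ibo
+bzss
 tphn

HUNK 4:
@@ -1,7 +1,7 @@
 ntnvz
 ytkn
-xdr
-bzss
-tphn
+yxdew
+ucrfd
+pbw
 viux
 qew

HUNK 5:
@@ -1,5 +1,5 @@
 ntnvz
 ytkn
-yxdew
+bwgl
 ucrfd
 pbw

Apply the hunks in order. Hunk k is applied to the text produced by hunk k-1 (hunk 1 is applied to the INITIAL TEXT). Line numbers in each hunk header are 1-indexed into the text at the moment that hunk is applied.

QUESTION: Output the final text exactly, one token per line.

Hunk 1: at line 5 remove [uuv] add [qry,qew] -> 10 lines: ntnvz ytkn xdr ibo pew bhxty qry qew lxs zrft
Hunk 2: at line 4 remove [pew,bhxty,qry] add [tphn,viux] -> 9 lines: ntnvz ytkn xdr ibo tphn viux qew lxs zrft
Hunk 3: at line 3 remove [ibo] add [bzss] -> 9 lines: ntnvz ytkn xdr bzss tphn viux qew lxs zrft
Hunk 4: at line 1 remove [xdr,bzss,tphn] add [yxdew,ucrfd,pbw] -> 9 lines: ntnvz ytkn yxdew ucrfd pbw viux qew lxs zrft
Hunk 5: at line 1 remove [yxdew] add [bwgl] -> 9 lines: ntnvz ytkn bwgl ucrfd pbw viux qew lxs zrft

Answer: ntnvz
ytkn
bwgl
ucrfd
pbw
viux
qew
lxs
zrft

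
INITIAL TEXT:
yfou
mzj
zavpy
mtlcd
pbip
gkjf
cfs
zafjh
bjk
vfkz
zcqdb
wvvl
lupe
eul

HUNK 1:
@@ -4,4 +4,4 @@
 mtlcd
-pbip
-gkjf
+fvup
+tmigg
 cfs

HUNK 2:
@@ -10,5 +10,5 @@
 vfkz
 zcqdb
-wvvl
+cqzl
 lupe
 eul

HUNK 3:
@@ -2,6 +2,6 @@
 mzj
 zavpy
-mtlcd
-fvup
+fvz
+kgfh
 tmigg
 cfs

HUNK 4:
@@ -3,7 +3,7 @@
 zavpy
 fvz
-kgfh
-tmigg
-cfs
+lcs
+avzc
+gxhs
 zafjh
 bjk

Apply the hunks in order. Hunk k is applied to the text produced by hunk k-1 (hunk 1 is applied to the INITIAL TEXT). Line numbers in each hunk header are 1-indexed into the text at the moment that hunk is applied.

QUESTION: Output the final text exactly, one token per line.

Hunk 1: at line 4 remove [pbip,gkjf] add [fvup,tmigg] -> 14 lines: yfou mzj zavpy mtlcd fvup tmigg cfs zafjh bjk vfkz zcqdb wvvl lupe eul
Hunk 2: at line 10 remove [wvvl] add [cqzl] -> 14 lines: yfou mzj zavpy mtlcd fvup tmigg cfs zafjh bjk vfkz zcqdb cqzl lupe eul
Hunk 3: at line 2 remove [mtlcd,fvup] add [fvz,kgfh] -> 14 lines: yfou mzj zavpy fvz kgfh tmigg cfs zafjh bjk vfkz zcqdb cqzl lupe eul
Hunk 4: at line 3 remove [kgfh,tmigg,cfs] add [lcs,avzc,gxhs] -> 14 lines: yfou mzj zavpy fvz lcs avzc gxhs zafjh bjk vfkz zcqdb cqzl lupe eul

Answer: yfou
mzj
zavpy
fvz
lcs
avzc
gxhs
zafjh
bjk
vfkz
zcqdb
cqzl
lupe
eul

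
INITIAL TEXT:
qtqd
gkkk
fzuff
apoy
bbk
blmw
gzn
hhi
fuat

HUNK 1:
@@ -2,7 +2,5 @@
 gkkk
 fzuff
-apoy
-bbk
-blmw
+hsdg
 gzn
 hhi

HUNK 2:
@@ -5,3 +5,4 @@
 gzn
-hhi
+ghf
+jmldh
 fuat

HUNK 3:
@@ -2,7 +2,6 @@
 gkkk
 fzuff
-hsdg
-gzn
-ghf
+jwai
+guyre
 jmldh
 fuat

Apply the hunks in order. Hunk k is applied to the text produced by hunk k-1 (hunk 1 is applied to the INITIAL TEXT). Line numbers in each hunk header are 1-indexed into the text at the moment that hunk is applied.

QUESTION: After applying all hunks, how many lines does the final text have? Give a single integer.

Answer: 7

Derivation:
Hunk 1: at line 2 remove [apoy,bbk,blmw] add [hsdg] -> 7 lines: qtqd gkkk fzuff hsdg gzn hhi fuat
Hunk 2: at line 5 remove [hhi] add [ghf,jmldh] -> 8 lines: qtqd gkkk fzuff hsdg gzn ghf jmldh fuat
Hunk 3: at line 2 remove [hsdg,gzn,ghf] add [jwai,guyre] -> 7 lines: qtqd gkkk fzuff jwai guyre jmldh fuat
Final line count: 7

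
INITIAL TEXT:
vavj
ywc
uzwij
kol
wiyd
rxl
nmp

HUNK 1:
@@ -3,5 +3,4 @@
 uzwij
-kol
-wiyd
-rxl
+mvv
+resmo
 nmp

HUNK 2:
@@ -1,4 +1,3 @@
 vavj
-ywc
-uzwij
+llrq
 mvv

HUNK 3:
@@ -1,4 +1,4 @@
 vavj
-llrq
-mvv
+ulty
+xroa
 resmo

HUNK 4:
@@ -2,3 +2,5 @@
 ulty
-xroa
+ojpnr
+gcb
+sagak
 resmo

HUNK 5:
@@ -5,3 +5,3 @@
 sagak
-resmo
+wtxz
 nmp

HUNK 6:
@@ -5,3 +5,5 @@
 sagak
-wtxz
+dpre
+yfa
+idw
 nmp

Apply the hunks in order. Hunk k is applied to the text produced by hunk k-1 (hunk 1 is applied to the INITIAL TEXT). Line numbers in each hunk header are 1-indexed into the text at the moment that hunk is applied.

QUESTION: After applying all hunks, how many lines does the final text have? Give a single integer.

Hunk 1: at line 3 remove [kol,wiyd,rxl] add [mvv,resmo] -> 6 lines: vavj ywc uzwij mvv resmo nmp
Hunk 2: at line 1 remove [ywc,uzwij] add [llrq] -> 5 lines: vavj llrq mvv resmo nmp
Hunk 3: at line 1 remove [llrq,mvv] add [ulty,xroa] -> 5 lines: vavj ulty xroa resmo nmp
Hunk 4: at line 2 remove [xroa] add [ojpnr,gcb,sagak] -> 7 lines: vavj ulty ojpnr gcb sagak resmo nmp
Hunk 5: at line 5 remove [resmo] add [wtxz] -> 7 lines: vavj ulty ojpnr gcb sagak wtxz nmp
Hunk 6: at line 5 remove [wtxz] add [dpre,yfa,idw] -> 9 lines: vavj ulty ojpnr gcb sagak dpre yfa idw nmp
Final line count: 9

Answer: 9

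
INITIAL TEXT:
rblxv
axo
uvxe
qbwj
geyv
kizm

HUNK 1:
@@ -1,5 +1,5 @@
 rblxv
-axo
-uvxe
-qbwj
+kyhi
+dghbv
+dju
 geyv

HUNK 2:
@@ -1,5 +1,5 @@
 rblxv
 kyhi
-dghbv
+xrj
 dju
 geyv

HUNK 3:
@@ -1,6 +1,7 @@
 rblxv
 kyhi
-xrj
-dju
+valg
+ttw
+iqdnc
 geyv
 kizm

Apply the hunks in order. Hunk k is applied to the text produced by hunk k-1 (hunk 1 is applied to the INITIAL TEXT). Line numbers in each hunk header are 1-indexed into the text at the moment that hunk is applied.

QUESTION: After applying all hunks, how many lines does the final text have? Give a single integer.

Answer: 7

Derivation:
Hunk 1: at line 1 remove [axo,uvxe,qbwj] add [kyhi,dghbv,dju] -> 6 lines: rblxv kyhi dghbv dju geyv kizm
Hunk 2: at line 1 remove [dghbv] add [xrj] -> 6 lines: rblxv kyhi xrj dju geyv kizm
Hunk 3: at line 1 remove [xrj,dju] add [valg,ttw,iqdnc] -> 7 lines: rblxv kyhi valg ttw iqdnc geyv kizm
Final line count: 7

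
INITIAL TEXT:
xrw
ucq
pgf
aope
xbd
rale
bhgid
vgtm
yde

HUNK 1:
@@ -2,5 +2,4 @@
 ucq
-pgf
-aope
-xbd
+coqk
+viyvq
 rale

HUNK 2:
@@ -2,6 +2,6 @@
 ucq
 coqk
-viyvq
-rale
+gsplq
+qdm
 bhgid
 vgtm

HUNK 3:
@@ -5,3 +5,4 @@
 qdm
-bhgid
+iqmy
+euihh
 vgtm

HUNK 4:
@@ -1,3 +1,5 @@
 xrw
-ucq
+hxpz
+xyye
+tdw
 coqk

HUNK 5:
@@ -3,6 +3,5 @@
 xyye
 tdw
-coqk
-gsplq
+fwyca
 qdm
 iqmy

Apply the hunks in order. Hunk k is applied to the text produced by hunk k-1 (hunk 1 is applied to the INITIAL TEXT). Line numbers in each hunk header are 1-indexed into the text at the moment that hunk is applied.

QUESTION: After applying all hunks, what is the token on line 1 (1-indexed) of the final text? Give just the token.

Hunk 1: at line 2 remove [pgf,aope,xbd] add [coqk,viyvq] -> 8 lines: xrw ucq coqk viyvq rale bhgid vgtm yde
Hunk 2: at line 2 remove [viyvq,rale] add [gsplq,qdm] -> 8 lines: xrw ucq coqk gsplq qdm bhgid vgtm yde
Hunk 3: at line 5 remove [bhgid] add [iqmy,euihh] -> 9 lines: xrw ucq coqk gsplq qdm iqmy euihh vgtm yde
Hunk 4: at line 1 remove [ucq] add [hxpz,xyye,tdw] -> 11 lines: xrw hxpz xyye tdw coqk gsplq qdm iqmy euihh vgtm yde
Hunk 5: at line 3 remove [coqk,gsplq] add [fwyca] -> 10 lines: xrw hxpz xyye tdw fwyca qdm iqmy euihh vgtm yde
Final line 1: xrw

Answer: xrw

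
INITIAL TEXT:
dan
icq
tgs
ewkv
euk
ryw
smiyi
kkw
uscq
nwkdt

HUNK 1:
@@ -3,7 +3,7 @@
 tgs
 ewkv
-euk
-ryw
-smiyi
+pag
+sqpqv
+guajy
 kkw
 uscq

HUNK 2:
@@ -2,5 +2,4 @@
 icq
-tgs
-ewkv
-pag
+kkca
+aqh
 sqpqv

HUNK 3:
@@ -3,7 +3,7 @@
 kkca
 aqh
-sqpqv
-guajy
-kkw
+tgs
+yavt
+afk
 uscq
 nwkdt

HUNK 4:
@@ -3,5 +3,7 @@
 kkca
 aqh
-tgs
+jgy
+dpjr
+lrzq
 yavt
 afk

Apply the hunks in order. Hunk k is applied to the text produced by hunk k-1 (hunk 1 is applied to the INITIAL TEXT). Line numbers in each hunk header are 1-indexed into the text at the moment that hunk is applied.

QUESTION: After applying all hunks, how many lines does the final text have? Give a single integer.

Answer: 11

Derivation:
Hunk 1: at line 3 remove [euk,ryw,smiyi] add [pag,sqpqv,guajy] -> 10 lines: dan icq tgs ewkv pag sqpqv guajy kkw uscq nwkdt
Hunk 2: at line 2 remove [tgs,ewkv,pag] add [kkca,aqh] -> 9 lines: dan icq kkca aqh sqpqv guajy kkw uscq nwkdt
Hunk 3: at line 3 remove [sqpqv,guajy,kkw] add [tgs,yavt,afk] -> 9 lines: dan icq kkca aqh tgs yavt afk uscq nwkdt
Hunk 4: at line 3 remove [tgs] add [jgy,dpjr,lrzq] -> 11 lines: dan icq kkca aqh jgy dpjr lrzq yavt afk uscq nwkdt
Final line count: 11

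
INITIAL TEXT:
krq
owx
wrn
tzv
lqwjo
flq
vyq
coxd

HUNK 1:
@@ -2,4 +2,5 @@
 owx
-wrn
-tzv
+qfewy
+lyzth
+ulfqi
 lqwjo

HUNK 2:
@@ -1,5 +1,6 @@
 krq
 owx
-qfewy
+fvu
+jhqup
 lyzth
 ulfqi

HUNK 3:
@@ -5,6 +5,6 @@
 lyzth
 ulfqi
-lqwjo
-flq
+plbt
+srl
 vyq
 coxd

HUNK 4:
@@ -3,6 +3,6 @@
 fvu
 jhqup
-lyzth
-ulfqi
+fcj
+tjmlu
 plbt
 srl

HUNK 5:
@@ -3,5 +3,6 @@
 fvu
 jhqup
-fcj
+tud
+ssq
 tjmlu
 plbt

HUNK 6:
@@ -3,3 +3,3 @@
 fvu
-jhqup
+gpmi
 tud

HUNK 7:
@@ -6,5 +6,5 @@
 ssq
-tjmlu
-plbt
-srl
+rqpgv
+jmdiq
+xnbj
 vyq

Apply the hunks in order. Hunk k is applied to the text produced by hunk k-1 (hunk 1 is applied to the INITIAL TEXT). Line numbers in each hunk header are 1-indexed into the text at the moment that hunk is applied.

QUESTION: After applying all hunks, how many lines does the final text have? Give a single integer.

Hunk 1: at line 2 remove [wrn,tzv] add [qfewy,lyzth,ulfqi] -> 9 lines: krq owx qfewy lyzth ulfqi lqwjo flq vyq coxd
Hunk 2: at line 1 remove [qfewy] add [fvu,jhqup] -> 10 lines: krq owx fvu jhqup lyzth ulfqi lqwjo flq vyq coxd
Hunk 3: at line 5 remove [lqwjo,flq] add [plbt,srl] -> 10 lines: krq owx fvu jhqup lyzth ulfqi plbt srl vyq coxd
Hunk 4: at line 3 remove [lyzth,ulfqi] add [fcj,tjmlu] -> 10 lines: krq owx fvu jhqup fcj tjmlu plbt srl vyq coxd
Hunk 5: at line 3 remove [fcj] add [tud,ssq] -> 11 lines: krq owx fvu jhqup tud ssq tjmlu plbt srl vyq coxd
Hunk 6: at line 3 remove [jhqup] add [gpmi] -> 11 lines: krq owx fvu gpmi tud ssq tjmlu plbt srl vyq coxd
Hunk 7: at line 6 remove [tjmlu,plbt,srl] add [rqpgv,jmdiq,xnbj] -> 11 lines: krq owx fvu gpmi tud ssq rqpgv jmdiq xnbj vyq coxd
Final line count: 11

Answer: 11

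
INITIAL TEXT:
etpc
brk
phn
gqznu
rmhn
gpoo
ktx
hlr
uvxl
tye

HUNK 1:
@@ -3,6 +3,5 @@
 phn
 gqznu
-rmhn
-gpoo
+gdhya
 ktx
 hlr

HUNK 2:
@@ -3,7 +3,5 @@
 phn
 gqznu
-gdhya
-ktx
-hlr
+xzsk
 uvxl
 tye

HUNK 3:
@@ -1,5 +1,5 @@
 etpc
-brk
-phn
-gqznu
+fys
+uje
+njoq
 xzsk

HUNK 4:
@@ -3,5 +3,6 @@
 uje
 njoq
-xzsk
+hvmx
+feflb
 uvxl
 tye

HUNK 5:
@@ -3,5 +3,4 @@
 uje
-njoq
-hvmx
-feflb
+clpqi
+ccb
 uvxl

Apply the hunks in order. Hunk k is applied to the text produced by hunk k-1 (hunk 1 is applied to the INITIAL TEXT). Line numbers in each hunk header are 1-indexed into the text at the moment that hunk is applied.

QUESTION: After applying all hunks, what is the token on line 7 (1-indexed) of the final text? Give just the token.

Hunk 1: at line 3 remove [rmhn,gpoo] add [gdhya] -> 9 lines: etpc brk phn gqznu gdhya ktx hlr uvxl tye
Hunk 2: at line 3 remove [gdhya,ktx,hlr] add [xzsk] -> 7 lines: etpc brk phn gqznu xzsk uvxl tye
Hunk 3: at line 1 remove [brk,phn,gqznu] add [fys,uje,njoq] -> 7 lines: etpc fys uje njoq xzsk uvxl tye
Hunk 4: at line 3 remove [xzsk] add [hvmx,feflb] -> 8 lines: etpc fys uje njoq hvmx feflb uvxl tye
Hunk 5: at line 3 remove [njoq,hvmx,feflb] add [clpqi,ccb] -> 7 lines: etpc fys uje clpqi ccb uvxl tye
Final line 7: tye

Answer: tye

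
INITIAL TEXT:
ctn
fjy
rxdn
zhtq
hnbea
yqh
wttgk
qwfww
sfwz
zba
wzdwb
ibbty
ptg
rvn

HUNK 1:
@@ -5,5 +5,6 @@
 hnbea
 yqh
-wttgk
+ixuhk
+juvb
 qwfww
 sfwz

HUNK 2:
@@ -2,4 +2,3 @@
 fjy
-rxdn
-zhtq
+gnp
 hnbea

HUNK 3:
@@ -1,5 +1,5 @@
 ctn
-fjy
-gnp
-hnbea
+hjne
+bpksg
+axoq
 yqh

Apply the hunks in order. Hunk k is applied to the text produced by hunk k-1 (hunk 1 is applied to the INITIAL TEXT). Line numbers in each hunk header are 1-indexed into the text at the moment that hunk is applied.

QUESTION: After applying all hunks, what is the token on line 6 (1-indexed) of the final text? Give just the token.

Answer: ixuhk

Derivation:
Hunk 1: at line 5 remove [wttgk] add [ixuhk,juvb] -> 15 lines: ctn fjy rxdn zhtq hnbea yqh ixuhk juvb qwfww sfwz zba wzdwb ibbty ptg rvn
Hunk 2: at line 2 remove [rxdn,zhtq] add [gnp] -> 14 lines: ctn fjy gnp hnbea yqh ixuhk juvb qwfww sfwz zba wzdwb ibbty ptg rvn
Hunk 3: at line 1 remove [fjy,gnp,hnbea] add [hjne,bpksg,axoq] -> 14 lines: ctn hjne bpksg axoq yqh ixuhk juvb qwfww sfwz zba wzdwb ibbty ptg rvn
Final line 6: ixuhk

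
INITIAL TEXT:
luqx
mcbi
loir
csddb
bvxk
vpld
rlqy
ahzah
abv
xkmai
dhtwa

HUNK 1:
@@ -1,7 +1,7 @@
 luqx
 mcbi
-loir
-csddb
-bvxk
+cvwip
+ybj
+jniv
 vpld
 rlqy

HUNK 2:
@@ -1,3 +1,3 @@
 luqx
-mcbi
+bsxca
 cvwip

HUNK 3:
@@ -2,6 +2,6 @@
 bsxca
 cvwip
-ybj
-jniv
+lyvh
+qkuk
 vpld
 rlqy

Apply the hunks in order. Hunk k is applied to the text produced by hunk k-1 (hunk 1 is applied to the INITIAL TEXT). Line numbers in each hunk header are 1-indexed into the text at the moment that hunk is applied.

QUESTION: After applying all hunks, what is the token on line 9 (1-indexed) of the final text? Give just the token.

Answer: abv

Derivation:
Hunk 1: at line 1 remove [loir,csddb,bvxk] add [cvwip,ybj,jniv] -> 11 lines: luqx mcbi cvwip ybj jniv vpld rlqy ahzah abv xkmai dhtwa
Hunk 2: at line 1 remove [mcbi] add [bsxca] -> 11 lines: luqx bsxca cvwip ybj jniv vpld rlqy ahzah abv xkmai dhtwa
Hunk 3: at line 2 remove [ybj,jniv] add [lyvh,qkuk] -> 11 lines: luqx bsxca cvwip lyvh qkuk vpld rlqy ahzah abv xkmai dhtwa
Final line 9: abv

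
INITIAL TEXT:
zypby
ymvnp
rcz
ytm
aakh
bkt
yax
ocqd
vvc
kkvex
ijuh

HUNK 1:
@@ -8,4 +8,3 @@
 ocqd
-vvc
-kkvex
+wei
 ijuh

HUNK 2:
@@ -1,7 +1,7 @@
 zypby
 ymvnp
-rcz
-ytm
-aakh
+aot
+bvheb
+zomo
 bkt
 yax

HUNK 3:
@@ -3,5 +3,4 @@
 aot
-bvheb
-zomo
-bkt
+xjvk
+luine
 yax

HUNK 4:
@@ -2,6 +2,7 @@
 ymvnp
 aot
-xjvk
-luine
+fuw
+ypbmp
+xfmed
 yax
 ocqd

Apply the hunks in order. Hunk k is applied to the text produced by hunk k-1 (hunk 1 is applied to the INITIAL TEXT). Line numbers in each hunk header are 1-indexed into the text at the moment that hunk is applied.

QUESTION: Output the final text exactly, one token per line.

Hunk 1: at line 8 remove [vvc,kkvex] add [wei] -> 10 lines: zypby ymvnp rcz ytm aakh bkt yax ocqd wei ijuh
Hunk 2: at line 1 remove [rcz,ytm,aakh] add [aot,bvheb,zomo] -> 10 lines: zypby ymvnp aot bvheb zomo bkt yax ocqd wei ijuh
Hunk 3: at line 3 remove [bvheb,zomo,bkt] add [xjvk,luine] -> 9 lines: zypby ymvnp aot xjvk luine yax ocqd wei ijuh
Hunk 4: at line 2 remove [xjvk,luine] add [fuw,ypbmp,xfmed] -> 10 lines: zypby ymvnp aot fuw ypbmp xfmed yax ocqd wei ijuh

Answer: zypby
ymvnp
aot
fuw
ypbmp
xfmed
yax
ocqd
wei
ijuh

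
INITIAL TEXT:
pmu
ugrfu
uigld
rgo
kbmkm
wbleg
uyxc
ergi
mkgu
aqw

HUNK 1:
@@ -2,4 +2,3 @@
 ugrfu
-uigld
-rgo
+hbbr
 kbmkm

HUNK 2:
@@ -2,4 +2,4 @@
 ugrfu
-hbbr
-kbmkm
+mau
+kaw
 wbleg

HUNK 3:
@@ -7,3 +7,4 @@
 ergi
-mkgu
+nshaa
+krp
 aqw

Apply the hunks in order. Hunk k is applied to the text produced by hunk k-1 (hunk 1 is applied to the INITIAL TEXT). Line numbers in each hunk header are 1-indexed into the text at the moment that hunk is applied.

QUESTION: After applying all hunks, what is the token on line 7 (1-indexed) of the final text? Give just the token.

Hunk 1: at line 2 remove [uigld,rgo] add [hbbr] -> 9 lines: pmu ugrfu hbbr kbmkm wbleg uyxc ergi mkgu aqw
Hunk 2: at line 2 remove [hbbr,kbmkm] add [mau,kaw] -> 9 lines: pmu ugrfu mau kaw wbleg uyxc ergi mkgu aqw
Hunk 3: at line 7 remove [mkgu] add [nshaa,krp] -> 10 lines: pmu ugrfu mau kaw wbleg uyxc ergi nshaa krp aqw
Final line 7: ergi

Answer: ergi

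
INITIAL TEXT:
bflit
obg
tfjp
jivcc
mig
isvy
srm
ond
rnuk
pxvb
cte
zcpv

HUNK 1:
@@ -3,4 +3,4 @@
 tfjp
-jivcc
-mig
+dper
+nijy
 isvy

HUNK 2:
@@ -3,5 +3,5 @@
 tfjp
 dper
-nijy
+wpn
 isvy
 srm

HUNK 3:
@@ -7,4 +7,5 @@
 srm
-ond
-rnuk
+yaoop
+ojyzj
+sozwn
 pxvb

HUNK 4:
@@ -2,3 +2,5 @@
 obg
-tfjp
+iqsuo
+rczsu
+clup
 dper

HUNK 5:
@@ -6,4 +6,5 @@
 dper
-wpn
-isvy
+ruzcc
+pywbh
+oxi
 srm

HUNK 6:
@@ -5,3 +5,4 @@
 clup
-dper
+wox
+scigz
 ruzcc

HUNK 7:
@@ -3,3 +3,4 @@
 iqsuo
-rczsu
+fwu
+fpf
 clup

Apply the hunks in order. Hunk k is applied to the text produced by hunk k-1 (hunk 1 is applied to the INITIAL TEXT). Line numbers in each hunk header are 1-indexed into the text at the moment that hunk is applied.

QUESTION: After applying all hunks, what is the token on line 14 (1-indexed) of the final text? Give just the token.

Hunk 1: at line 3 remove [jivcc,mig] add [dper,nijy] -> 12 lines: bflit obg tfjp dper nijy isvy srm ond rnuk pxvb cte zcpv
Hunk 2: at line 3 remove [nijy] add [wpn] -> 12 lines: bflit obg tfjp dper wpn isvy srm ond rnuk pxvb cte zcpv
Hunk 3: at line 7 remove [ond,rnuk] add [yaoop,ojyzj,sozwn] -> 13 lines: bflit obg tfjp dper wpn isvy srm yaoop ojyzj sozwn pxvb cte zcpv
Hunk 4: at line 2 remove [tfjp] add [iqsuo,rczsu,clup] -> 15 lines: bflit obg iqsuo rczsu clup dper wpn isvy srm yaoop ojyzj sozwn pxvb cte zcpv
Hunk 5: at line 6 remove [wpn,isvy] add [ruzcc,pywbh,oxi] -> 16 lines: bflit obg iqsuo rczsu clup dper ruzcc pywbh oxi srm yaoop ojyzj sozwn pxvb cte zcpv
Hunk 6: at line 5 remove [dper] add [wox,scigz] -> 17 lines: bflit obg iqsuo rczsu clup wox scigz ruzcc pywbh oxi srm yaoop ojyzj sozwn pxvb cte zcpv
Hunk 7: at line 3 remove [rczsu] add [fwu,fpf] -> 18 lines: bflit obg iqsuo fwu fpf clup wox scigz ruzcc pywbh oxi srm yaoop ojyzj sozwn pxvb cte zcpv
Final line 14: ojyzj

Answer: ojyzj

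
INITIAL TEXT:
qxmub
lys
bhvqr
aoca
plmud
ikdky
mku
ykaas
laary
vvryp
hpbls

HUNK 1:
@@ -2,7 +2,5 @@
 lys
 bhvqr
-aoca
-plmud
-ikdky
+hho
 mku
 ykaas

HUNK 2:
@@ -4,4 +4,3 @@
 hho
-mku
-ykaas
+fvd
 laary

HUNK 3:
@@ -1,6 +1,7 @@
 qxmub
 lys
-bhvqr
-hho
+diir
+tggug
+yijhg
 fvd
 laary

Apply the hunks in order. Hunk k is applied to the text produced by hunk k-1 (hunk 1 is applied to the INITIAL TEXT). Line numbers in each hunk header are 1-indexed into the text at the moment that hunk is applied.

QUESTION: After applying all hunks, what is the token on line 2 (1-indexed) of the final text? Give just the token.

Answer: lys

Derivation:
Hunk 1: at line 2 remove [aoca,plmud,ikdky] add [hho] -> 9 lines: qxmub lys bhvqr hho mku ykaas laary vvryp hpbls
Hunk 2: at line 4 remove [mku,ykaas] add [fvd] -> 8 lines: qxmub lys bhvqr hho fvd laary vvryp hpbls
Hunk 3: at line 1 remove [bhvqr,hho] add [diir,tggug,yijhg] -> 9 lines: qxmub lys diir tggug yijhg fvd laary vvryp hpbls
Final line 2: lys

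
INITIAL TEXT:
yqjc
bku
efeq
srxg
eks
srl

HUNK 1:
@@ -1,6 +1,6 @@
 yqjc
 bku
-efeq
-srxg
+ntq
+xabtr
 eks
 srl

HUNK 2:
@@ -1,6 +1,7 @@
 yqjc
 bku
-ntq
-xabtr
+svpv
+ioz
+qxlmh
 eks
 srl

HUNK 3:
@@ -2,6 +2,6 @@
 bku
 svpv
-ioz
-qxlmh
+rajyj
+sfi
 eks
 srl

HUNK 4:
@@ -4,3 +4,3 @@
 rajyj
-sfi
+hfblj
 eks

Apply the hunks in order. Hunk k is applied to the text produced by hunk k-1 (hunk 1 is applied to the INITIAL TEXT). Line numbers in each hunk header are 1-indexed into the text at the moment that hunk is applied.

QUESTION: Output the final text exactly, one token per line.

Hunk 1: at line 1 remove [efeq,srxg] add [ntq,xabtr] -> 6 lines: yqjc bku ntq xabtr eks srl
Hunk 2: at line 1 remove [ntq,xabtr] add [svpv,ioz,qxlmh] -> 7 lines: yqjc bku svpv ioz qxlmh eks srl
Hunk 3: at line 2 remove [ioz,qxlmh] add [rajyj,sfi] -> 7 lines: yqjc bku svpv rajyj sfi eks srl
Hunk 4: at line 4 remove [sfi] add [hfblj] -> 7 lines: yqjc bku svpv rajyj hfblj eks srl

Answer: yqjc
bku
svpv
rajyj
hfblj
eks
srl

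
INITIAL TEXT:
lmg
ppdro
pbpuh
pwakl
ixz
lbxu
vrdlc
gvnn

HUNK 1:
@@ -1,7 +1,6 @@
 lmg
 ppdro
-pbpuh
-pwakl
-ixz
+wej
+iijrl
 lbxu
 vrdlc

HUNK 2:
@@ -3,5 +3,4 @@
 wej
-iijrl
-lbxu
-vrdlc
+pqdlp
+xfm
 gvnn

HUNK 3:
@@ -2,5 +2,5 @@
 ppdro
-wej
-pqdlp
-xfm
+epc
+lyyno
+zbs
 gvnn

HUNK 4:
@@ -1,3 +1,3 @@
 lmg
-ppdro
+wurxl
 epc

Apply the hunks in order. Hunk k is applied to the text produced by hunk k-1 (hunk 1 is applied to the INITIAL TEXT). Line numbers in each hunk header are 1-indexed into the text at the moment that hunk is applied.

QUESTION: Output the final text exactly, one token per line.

Answer: lmg
wurxl
epc
lyyno
zbs
gvnn

Derivation:
Hunk 1: at line 1 remove [pbpuh,pwakl,ixz] add [wej,iijrl] -> 7 lines: lmg ppdro wej iijrl lbxu vrdlc gvnn
Hunk 2: at line 3 remove [iijrl,lbxu,vrdlc] add [pqdlp,xfm] -> 6 lines: lmg ppdro wej pqdlp xfm gvnn
Hunk 3: at line 2 remove [wej,pqdlp,xfm] add [epc,lyyno,zbs] -> 6 lines: lmg ppdro epc lyyno zbs gvnn
Hunk 4: at line 1 remove [ppdro] add [wurxl] -> 6 lines: lmg wurxl epc lyyno zbs gvnn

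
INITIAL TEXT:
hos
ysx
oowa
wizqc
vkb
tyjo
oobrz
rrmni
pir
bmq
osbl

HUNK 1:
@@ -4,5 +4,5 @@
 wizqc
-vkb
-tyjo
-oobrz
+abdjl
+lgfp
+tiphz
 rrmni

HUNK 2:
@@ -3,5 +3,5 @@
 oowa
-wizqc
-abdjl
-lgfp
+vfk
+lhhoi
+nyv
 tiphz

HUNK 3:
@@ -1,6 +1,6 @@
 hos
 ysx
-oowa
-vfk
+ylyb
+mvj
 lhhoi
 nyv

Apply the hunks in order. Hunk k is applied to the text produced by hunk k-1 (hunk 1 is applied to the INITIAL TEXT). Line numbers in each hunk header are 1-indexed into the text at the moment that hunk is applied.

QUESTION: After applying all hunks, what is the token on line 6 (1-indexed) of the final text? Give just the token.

Hunk 1: at line 4 remove [vkb,tyjo,oobrz] add [abdjl,lgfp,tiphz] -> 11 lines: hos ysx oowa wizqc abdjl lgfp tiphz rrmni pir bmq osbl
Hunk 2: at line 3 remove [wizqc,abdjl,lgfp] add [vfk,lhhoi,nyv] -> 11 lines: hos ysx oowa vfk lhhoi nyv tiphz rrmni pir bmq osbl
Hunk 3: at line 1 remove [oowa,vfk] add [ylyb,mvj] -> 11 lines: hos ysx ylyb mvj lhhoi nyv tiphz rrmni pir bmq osbl
Final line 6: nyv

Answer: nyv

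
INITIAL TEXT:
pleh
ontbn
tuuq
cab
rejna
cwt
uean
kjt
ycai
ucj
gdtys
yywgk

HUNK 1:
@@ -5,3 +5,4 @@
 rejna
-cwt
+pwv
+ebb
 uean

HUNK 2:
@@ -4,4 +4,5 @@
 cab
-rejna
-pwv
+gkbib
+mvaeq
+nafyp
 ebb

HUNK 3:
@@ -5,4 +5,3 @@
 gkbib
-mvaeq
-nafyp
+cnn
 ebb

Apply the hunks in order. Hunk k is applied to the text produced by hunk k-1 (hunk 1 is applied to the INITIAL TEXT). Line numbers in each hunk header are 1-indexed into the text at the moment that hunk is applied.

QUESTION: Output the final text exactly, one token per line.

Answer: pleh
ontbn
tuuq
cab
gkbib
cnn
ebb
uean
kjt
ycai
ucj
gdtys
yywgk

Derivation:
Hunk 1: at line 5 remove [cwt] add [pwv,ebb] -> 13 lines: pleh ontbn tuuq cab rejna pwv ebb uean kjt ycai ucj gdtys yywgk
Hunk 2: at line 4 remove [rejna,pwv] add [gkbib,mvaeq,nafyp] -> 14 lines: pleh ontbn tuuq cab gkbib mvaeq nafyp ebb uean kjt ycai ucj gdtys yywgk
Hunk 3: at line 5 remove [mvaeq,nafyp] add [cnn] -> 13 lines: pleh ontbn tuuq cab gkbib cnn ebb uean kjt ycai ucj gdtys yywgk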